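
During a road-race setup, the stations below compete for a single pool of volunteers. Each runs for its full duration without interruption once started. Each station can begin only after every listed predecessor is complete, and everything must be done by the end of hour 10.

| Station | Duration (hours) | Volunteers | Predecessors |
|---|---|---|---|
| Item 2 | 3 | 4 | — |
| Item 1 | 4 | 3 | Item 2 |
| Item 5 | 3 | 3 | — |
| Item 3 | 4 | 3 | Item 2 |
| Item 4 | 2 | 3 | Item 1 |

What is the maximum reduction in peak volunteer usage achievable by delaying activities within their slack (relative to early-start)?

Early-start peak: h1:7  h2:7  h3:7  h4:6  h5:6  h6:6  h7:6  h8:3  h9:3  h10:0 ⇒ 7.
Leveled (Item 2@1, Item 1@4, Item 5@4, Item 3@7, Item 4@8): h1:4  h2:4  h3:4  h4:6  h5:6  h6:6  h7:6  h8:6  h9:6  h10:3 ⇒ 6.
Reduction 7 − 6 = 1.

1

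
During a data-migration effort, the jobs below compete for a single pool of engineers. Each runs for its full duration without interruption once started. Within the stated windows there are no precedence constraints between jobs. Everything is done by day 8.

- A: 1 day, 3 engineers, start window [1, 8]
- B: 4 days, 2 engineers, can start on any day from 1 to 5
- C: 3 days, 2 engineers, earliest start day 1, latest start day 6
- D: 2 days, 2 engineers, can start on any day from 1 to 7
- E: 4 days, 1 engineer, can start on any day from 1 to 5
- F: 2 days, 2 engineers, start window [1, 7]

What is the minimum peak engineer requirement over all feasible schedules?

4

Early-start (A@1, B@1, C@1, D@1, E@1, F@1) gives peak 12: d1:12  d2:9  d3:5  d4:3  d5:0  d6:0  d7:0  d8:0.
Shift B→2, C→6, D→5, F→7.
Schedule A@1, B@2, C@6, D@5, E@1, F@7: d1:4  d2:3  d3:3  d4:3  d5:4  d6:4  d7:4  d8:4 — peak 4.
Total engineer-days = 29 over 8 days ⇒ peak ≥ ⌈29/8⌉ = 4, so 4 is optimal.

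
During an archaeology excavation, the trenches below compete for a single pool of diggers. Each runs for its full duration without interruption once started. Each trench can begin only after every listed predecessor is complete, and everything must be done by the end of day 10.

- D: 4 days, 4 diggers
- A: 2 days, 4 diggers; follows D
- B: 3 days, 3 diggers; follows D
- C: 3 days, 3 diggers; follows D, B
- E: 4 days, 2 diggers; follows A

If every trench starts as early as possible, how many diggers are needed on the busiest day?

7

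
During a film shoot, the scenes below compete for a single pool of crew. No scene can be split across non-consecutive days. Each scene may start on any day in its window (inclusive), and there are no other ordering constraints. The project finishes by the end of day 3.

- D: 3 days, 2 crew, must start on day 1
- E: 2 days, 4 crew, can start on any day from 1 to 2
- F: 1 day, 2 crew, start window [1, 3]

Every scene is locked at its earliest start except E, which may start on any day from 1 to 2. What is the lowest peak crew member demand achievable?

6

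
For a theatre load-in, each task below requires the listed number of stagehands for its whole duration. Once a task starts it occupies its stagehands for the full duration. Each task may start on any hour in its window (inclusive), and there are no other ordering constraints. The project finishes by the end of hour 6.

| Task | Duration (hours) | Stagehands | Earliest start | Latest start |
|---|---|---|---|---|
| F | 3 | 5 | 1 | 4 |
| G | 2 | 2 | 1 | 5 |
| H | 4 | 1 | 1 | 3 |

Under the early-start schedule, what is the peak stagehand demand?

8

Early-start schedule: F@1, G@1, H@1.
Load per hour: hour 1: 8, hour 2: 8, hour 3: 6, hour 4: 1, hour 5: 0, hour 6: 0.
Peak is 8.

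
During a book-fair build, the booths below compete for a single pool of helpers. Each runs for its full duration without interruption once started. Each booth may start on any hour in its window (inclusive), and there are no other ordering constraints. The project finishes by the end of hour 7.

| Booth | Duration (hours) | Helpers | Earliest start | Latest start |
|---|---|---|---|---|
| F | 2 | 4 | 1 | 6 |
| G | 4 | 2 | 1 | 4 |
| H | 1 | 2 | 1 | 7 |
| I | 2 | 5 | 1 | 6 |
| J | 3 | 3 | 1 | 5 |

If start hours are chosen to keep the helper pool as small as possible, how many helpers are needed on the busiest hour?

6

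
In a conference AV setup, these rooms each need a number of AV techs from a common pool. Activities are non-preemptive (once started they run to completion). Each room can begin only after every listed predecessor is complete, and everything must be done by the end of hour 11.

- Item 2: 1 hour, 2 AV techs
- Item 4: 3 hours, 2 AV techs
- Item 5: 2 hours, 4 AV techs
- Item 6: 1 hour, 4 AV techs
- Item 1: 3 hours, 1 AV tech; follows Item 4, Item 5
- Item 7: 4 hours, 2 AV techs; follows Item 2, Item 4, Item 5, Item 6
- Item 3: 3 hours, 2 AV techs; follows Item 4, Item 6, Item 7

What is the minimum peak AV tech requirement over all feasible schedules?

Early-start (Item 2@1, Item 4@1, Item 5@1, Item 6@1, Item 1@4, Item 7@4, Item 3@8) gives peak 12: h1:12  h2:6  h3:2  h4:3  h5:3  h6:3  h7:2  h8:2  h9:2  h10:2  h11:0.
Shift Item 5→2, Item 6→4, Item 7→5, Item 3→9.
Schedule Item 2@1, Item 4@1, Item 5@2, Item 6@4, Item 1@4, Item 7@5, Item 3@9: h1:4  h2:6  h3:6  h4:5  h5:3  h6:3  h7:2  h8:2  h9:2  h10:2  h11:2 — peak 6.

6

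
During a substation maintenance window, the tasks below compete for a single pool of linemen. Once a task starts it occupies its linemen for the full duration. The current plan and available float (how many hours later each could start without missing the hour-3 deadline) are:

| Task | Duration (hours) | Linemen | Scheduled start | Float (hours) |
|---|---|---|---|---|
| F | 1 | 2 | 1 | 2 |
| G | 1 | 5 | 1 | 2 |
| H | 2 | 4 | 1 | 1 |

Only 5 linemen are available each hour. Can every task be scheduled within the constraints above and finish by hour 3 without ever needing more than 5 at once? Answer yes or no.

no

The minimum achievable peak is 6; 5 < 6, so no feasible schedule stays within the cap.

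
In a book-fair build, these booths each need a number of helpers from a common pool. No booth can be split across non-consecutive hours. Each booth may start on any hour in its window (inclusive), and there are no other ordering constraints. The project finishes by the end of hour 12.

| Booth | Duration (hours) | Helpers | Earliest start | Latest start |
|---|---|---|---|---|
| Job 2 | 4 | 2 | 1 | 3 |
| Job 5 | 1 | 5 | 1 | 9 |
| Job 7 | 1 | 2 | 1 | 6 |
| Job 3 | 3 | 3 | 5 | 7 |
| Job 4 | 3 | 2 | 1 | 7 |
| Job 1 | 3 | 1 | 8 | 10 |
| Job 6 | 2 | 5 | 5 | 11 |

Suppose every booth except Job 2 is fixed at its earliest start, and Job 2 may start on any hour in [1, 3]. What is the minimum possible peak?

10

Job 2@1: h1:11  h2:4  h3:4  h4:2  h5:8  h6:8  h7:3  h8:1  h9:1  h10:1  h11:0  h12:0 → peak 11
Job 2@2: h1:9  h2:4  h3:4  h4:2  h5:10  h6:8  h7:3  h8:1  h9:1  h10:1  h11:0  h12:0 → peak 10
Job 2@3: h1:9  h2:2  h3:4  h4:2  h5:10  h6:10  h7:3  h8:1  h9:1  h10:1  h11:0  h12:0 → peak 10
Best is Job 2@2, peak 10.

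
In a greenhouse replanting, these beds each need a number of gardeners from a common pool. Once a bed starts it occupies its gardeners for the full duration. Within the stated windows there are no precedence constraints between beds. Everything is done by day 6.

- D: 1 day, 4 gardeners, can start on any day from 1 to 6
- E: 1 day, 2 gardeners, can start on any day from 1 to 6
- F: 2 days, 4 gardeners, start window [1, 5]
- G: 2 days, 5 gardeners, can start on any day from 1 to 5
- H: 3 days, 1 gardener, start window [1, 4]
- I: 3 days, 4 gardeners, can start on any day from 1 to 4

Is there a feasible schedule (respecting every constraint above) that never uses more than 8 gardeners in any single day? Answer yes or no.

yes

Schedule D@1, E@1, F@2, G@5, H@4, I@2: d1:6  d2:8  d3:8  d4:5  d5:6  d6:6 — peak 8 ≤ 8.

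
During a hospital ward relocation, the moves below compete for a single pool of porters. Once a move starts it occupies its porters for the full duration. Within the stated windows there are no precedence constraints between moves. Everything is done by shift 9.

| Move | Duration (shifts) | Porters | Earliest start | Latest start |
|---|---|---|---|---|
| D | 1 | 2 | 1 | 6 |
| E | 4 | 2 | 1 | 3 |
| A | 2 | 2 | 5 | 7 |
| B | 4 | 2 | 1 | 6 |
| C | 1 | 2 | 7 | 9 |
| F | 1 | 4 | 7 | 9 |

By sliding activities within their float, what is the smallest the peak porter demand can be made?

Early-start (D@1, E@1, A@5, B@1, C@7, F@7) gives peak 6: s1:6  s2:4  s3:4  s4:4  s5:2  s6:2  s7:6  s8:0  s9:0.
Shift B→2, F→8.
Schedule D@1, E@1, A@5, B@2, C@7, F@8: s1:4  s2:4  s3:4  s4:4  s5:4  s6:2  s7:2  s8:4  s9:0 — peak 4.
Total porter-shifts = 28 over 9 shifts ⇒ peak ≥ ⌈28/9⌉ = 4, so 4 is optimal.

4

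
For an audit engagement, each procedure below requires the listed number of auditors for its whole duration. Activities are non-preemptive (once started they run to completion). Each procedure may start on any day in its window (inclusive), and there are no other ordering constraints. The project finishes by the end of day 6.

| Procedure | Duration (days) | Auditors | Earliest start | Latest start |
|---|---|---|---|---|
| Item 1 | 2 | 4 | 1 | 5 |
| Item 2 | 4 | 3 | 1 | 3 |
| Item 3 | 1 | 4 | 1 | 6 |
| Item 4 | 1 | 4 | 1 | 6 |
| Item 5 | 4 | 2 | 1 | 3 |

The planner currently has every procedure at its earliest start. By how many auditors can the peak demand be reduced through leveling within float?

Early-start peak: d1:17  d2:9  d3:5  d4:5  d5:0  d6:0 ⇒ 17.
Leveled (Item 1@1, Item 2@1, Item 3@5, Item 4@6, Item 5@3): d1:7  d2:7  d3:5  d4:5  d5:6  d6:6 ⇒ 7.
Reduction 17 − 7 = 10.

10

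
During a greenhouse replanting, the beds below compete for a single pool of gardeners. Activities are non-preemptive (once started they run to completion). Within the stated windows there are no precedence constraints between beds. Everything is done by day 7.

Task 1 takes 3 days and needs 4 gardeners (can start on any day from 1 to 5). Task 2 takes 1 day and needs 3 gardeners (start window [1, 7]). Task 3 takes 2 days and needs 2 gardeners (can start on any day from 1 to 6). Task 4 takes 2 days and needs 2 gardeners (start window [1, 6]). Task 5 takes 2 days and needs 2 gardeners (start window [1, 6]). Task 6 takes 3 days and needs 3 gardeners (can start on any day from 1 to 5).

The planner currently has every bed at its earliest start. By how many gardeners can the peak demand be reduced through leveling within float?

10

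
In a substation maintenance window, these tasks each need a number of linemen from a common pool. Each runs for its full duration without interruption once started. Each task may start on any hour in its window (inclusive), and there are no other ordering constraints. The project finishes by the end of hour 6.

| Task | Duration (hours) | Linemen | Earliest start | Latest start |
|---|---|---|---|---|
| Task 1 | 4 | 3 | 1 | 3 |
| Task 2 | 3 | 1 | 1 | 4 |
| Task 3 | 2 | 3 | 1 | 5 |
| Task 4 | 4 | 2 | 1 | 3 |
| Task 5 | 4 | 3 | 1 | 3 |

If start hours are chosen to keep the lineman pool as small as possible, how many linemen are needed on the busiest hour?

Early-start (Task 1@1, Task 2@1, Task 3@1, Task 4@1, Task 5@1) gives peak 12: h1:12  h2:12  h3:9  h4:8  h5:0  h6:0.
Shift Task 5→3.
Schedule Task 1@1, Task 2@1, Task 3@1, Task 4@1, Task 5@3: h1:9  h2:9  h3:9  h4:8  h5:3  h6:3 — peak 9.

9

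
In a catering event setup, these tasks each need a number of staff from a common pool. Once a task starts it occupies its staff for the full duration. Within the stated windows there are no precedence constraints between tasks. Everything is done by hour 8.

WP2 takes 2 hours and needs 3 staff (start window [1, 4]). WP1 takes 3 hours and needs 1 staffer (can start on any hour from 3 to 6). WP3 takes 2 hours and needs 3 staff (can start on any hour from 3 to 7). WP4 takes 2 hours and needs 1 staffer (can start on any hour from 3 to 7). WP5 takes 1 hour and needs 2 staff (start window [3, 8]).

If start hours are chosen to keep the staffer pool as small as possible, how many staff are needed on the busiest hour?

Early-start (WP2@1, WP1@3, WP3@3, WP4@3, WP5@3) gives peak 7: h1:3  h2:3  h3:7  h4:5  h5:1  h6:0  h7:0  h8:0.
Shift WP3→6, WP5→5.
Schedule WP2@1, WP1@3, WP3@6, WP4@3, WP5@5: h1:3  h2:3  h3:2  h4:2  h5:3  h6:3  h7:3  h8:0 — peak 3.
Total staffer-hours = 19 over 8 hours ⇒ peak ≥ ⌈19/8⌉ = 3, so 3 is optimal.

3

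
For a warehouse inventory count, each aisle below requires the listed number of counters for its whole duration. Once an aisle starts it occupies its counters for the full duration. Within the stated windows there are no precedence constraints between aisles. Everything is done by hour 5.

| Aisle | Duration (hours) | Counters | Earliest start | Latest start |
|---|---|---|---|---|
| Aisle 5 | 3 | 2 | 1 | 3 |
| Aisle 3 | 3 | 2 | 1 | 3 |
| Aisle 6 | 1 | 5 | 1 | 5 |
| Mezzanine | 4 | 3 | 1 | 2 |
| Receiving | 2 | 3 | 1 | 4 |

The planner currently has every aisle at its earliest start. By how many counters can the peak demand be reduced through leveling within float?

7

Early-start peak: h1:15  h2:10  h3:7  h4:3  h5:0 ⇒ 15.
Leveled (Aisle 5@1, Aisle 3@1, Aisle 6@5, Mezzanine@1, Receiving@4): h1:7  h2:7  h3:7  h4:6  h5:8 ⇒ 8.
Reduction 15 − 8 = 7.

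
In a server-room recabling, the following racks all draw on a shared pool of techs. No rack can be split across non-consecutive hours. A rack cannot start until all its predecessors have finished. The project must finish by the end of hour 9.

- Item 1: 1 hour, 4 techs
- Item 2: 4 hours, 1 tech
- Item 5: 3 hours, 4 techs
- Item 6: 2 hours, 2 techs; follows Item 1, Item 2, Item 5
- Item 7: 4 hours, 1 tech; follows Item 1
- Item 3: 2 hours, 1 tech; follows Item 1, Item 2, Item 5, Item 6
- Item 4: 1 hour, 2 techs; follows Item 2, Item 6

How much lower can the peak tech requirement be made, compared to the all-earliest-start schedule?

4

Early-start peak: h1:9  h2:6  h3:6  h4:2  h5:3  h6:2  h7:3  h8:1  h9:0 ⇒ 9.
Leveled (Item 1@1, Item 2@1, Item 5@2, Item 6@5, Item 7@5, Item 3@7, Item 4@7): h1:5  h2:5  h3:5  h4:5  h5:3  h6:3  h7:4  h8:2  h9:0 ⇒ 5.
Reduction 9 − 5 = 4.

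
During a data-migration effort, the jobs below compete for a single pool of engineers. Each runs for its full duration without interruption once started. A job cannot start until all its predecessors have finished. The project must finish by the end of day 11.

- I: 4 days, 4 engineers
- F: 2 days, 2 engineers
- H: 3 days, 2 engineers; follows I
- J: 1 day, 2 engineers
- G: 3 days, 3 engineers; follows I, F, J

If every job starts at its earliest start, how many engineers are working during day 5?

5

At early start, day 5 has: H, G.
Demand: 2 + 3 = 5.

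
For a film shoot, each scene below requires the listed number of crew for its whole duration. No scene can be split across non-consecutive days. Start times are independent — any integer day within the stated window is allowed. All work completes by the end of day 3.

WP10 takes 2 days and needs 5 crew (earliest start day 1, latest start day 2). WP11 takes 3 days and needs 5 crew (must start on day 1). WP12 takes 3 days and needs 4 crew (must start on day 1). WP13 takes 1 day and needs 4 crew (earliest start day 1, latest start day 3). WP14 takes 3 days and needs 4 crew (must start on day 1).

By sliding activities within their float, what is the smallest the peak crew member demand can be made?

18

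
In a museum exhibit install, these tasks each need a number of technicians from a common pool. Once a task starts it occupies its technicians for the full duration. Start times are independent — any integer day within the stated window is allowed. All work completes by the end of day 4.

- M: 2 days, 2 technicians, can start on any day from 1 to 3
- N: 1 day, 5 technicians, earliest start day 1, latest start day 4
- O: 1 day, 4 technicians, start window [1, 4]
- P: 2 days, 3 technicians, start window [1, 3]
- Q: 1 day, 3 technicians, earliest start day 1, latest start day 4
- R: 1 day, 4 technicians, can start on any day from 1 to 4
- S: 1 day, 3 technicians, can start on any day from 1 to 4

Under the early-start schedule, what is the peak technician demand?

Early-start schedule: M@1, N@1, O@1, P@1, Q@1, R@1, S@1.
Load per day: day 1: 24, day 2: 5, day 3: 0, day 4: 0.
Peak is 24.

24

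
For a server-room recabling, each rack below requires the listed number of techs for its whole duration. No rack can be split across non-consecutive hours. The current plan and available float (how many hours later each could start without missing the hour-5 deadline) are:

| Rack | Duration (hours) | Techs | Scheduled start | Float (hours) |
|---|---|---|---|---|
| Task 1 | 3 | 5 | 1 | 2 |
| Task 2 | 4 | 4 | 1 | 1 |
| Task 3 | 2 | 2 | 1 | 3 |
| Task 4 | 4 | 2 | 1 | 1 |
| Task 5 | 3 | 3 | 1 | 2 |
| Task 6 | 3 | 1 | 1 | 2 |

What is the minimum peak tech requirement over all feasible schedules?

Early-start (Task 1@1, Task 2@1, Task 3@1, Task 4@1, Task 5@1, Task 6@1) gives peak 17: h1:17  h2:17  h3:15  h4:6  h5:0.
Shift Task 5→3.
Schedule Task 1@1, Task 2@1, Task 3@1, Task 4@1, Task 5@3, Task 6@1: h1:14  h2:14  h3:15  h4:9  h5:3 — peak 15.

15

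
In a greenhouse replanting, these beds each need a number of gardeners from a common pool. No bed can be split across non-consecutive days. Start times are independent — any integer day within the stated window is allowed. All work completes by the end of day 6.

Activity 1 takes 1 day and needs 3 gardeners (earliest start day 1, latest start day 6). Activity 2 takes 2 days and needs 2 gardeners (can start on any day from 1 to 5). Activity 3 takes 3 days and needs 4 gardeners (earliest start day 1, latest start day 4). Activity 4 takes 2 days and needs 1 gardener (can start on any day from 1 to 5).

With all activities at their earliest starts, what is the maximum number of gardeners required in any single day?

Early-start schedule: Activity 1@1, Activity 2@1, Activity 3@1, Activity 4@1.
Load per day: day 1: 10, day 2: 7, day 3: 4, day 4: 0, day 5: 0, day 6: 0.
Peak is 10.

10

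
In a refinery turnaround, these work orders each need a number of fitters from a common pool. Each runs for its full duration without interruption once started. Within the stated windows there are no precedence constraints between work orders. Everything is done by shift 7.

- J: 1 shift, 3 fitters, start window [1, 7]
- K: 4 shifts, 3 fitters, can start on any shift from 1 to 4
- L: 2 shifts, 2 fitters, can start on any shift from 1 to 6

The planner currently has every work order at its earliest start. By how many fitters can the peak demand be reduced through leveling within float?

5

Early-start peak: s1:8  s2:5  s3:3  s4:3  s5:0  s6:0  s7:0 ⇒ 8.
Leveled (J@1, K@2, L@6): s1:3  s2:3  s3:3  s4:3  s5:3  s6:2  s7:2 ⇒ 3.
Reduction 8 − 3 = 5.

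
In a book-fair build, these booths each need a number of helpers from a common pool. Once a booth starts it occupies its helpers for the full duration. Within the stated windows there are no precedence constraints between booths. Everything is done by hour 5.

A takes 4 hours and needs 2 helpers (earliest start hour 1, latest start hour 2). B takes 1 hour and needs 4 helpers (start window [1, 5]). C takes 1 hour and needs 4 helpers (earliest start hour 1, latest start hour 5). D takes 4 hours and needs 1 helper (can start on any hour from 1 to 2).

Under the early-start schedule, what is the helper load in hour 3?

3

At early start, hour 3 has: A, D.
Demand: 2 + 1 = 3.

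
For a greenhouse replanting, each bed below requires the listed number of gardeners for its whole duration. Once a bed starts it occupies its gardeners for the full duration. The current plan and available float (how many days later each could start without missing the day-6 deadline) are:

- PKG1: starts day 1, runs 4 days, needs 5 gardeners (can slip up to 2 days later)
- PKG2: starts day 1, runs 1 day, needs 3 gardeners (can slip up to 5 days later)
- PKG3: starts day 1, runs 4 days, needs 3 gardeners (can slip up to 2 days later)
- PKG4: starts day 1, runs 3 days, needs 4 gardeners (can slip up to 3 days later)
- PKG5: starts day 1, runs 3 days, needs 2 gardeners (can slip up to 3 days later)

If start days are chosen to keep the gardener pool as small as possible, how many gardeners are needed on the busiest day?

12

Early-start (PKG1@1, PKG2@1, PKG3@1, PKG4@1, PKG5@1) gives peak 17: d1:17  d2:14  d3:14  d4:8  d5:0  d6:0.
Shift PKG3→2, PKG5→4.
Schedule PKG1@1, PKG2@1, PKG3@2, PKG4@1, PKG5@4: d1:12  d2:12  d3:12  d4:10  d5:5  d6:2 — peak 12.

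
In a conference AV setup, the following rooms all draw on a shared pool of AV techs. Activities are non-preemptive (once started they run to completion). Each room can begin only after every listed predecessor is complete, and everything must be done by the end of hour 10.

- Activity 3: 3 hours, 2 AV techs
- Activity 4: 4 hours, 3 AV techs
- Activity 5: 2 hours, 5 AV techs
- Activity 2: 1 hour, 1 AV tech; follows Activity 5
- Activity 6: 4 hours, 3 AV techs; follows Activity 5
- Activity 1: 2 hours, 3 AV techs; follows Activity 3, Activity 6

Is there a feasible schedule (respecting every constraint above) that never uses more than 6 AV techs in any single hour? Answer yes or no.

yes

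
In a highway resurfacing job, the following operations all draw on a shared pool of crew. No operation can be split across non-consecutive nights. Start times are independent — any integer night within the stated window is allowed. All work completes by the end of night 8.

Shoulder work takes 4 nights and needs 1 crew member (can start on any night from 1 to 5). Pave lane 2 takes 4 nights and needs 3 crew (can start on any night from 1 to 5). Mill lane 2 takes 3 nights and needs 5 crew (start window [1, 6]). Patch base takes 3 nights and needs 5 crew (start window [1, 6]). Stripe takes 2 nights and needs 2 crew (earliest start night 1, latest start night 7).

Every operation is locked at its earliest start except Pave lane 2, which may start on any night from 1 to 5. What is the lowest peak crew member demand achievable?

13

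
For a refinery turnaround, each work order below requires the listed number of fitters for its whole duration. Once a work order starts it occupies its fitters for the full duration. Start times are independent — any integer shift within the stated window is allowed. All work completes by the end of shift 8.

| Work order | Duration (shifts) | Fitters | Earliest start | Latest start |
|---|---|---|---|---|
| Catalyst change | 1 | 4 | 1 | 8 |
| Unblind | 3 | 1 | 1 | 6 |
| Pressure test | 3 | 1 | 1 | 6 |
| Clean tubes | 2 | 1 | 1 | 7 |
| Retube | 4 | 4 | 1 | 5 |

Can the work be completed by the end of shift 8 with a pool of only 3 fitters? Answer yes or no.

Total fitter-shifts = 28; over 8 shifts the average is 28/8 > 3, so some shift must exceed 3.

no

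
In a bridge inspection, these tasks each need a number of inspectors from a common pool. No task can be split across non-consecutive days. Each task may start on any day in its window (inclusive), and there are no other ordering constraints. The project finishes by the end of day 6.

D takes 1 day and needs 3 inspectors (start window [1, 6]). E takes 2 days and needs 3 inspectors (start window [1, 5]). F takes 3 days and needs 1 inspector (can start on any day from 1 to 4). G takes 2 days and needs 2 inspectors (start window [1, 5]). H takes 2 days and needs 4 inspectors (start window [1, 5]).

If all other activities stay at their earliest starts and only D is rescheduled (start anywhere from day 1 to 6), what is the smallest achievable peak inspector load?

10

D@1: d1:13  d2:10  d3:1  d4:0  d5:0  d6:0 → peak 13
D@2: d1:10  d2:13  d3:1  d4:0  d5:0  d6:0 → peak 13
D@3: d1:10  d2:10  d3:4  d4:0  d5:0  d6:0 → peak 10
D@4: d1:10  d2:10  d3:1  d4:3  d5:0  d6:0 → peak 10
D@5: d1:10  d2:10  d3:1  d4:0  d5:3  d6:0 → peak 10
D@6: d1:10  d2:10  d3:1  d4:0  d5:0  d6:3 → peak 10
Best is D@3, peak 10.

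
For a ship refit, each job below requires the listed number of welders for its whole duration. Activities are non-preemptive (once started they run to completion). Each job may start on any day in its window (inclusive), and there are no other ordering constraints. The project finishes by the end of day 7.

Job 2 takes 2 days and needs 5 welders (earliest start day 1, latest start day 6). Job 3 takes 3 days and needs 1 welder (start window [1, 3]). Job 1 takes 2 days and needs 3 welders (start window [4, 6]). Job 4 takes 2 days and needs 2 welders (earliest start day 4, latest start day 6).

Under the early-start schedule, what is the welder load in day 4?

5

At early start, day 4 has: Job 1, Job 4.
Demand: 3 + 2 = 5.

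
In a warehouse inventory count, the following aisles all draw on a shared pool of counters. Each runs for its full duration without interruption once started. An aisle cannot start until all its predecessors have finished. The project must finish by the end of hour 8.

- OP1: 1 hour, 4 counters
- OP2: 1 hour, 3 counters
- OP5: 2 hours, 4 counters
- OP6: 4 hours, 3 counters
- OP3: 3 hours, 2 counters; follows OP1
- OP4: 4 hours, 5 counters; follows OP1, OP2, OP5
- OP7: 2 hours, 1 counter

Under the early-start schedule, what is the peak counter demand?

15

Early-start schedule: OP1@1, OP2@1, OP5@1, OP6@1, OP3@2, OP4@3, OP7@1.
Load per hour: hour 1: 15, hour 2: 10, hour 3: 10, hour 4: 10, hour 5: 5, hour 6: 5, hour 7: 0, hour 8: 0.
Peak is 15.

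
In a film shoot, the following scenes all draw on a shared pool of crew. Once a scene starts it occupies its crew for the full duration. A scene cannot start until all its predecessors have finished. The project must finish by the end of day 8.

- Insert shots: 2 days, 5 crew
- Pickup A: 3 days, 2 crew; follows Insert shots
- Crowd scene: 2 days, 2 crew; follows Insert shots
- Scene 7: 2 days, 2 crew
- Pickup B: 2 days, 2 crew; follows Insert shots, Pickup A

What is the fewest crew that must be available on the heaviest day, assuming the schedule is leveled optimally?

5

Early-start (Insert shots@1, Pickup A@3, Crowd scene@3, Scene 7@1, Pickup B@6) gives peak 7: d1:7  d2:7  d3:4  d4:4  d5:2  d6:2  d7:2  d8:0.
Shift Scene 7→5.
Schedule Insert shots@1, Pickup A@3, Crowd scene@3, Scene 7@5, Pickup B@6: d1:5  d2:5  d3:4  d4:4  d5:4  d6:4  d7:2  d8:0 — peak 5.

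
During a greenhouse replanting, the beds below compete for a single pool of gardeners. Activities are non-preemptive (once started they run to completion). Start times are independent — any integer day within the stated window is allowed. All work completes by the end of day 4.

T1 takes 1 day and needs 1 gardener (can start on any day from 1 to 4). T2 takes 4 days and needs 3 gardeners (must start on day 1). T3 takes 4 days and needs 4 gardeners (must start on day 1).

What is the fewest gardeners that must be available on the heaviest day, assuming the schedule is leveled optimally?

Schedule T1@1, T2@1, T3@1: d1:8  d2:7  d3:7  d4:7 — peak 8.
Total gardener-days = 29 over 4 days ⇒ peak ≥ ⌈29/4⌉ = 8, so 8 is optimal.

8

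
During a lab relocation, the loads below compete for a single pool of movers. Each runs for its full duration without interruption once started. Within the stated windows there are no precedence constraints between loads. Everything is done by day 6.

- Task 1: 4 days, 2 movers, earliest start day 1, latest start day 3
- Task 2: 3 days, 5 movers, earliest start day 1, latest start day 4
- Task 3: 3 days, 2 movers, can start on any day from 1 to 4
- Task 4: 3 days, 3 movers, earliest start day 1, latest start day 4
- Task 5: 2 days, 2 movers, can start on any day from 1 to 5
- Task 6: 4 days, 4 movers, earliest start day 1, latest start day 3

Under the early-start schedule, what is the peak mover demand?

18

Early-start schedule: Task 1@1, Task 2@1, Task 3@1, Task 4@1, Task 5@1, Task 6@1.
Load per day: day 1: 18, day 2: 18, day 3: 16, day 4: 6, day 5: 0, day 6: 0.
Peak is 18.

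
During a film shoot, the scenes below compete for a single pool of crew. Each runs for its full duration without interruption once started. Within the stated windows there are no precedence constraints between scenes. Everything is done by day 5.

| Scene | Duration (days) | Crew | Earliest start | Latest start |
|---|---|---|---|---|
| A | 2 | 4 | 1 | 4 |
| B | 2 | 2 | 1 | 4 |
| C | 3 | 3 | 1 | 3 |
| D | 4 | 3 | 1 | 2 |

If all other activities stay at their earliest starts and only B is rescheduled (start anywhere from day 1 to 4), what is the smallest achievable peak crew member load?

B@1: d1:12  d2:12  d3:6  d4:3  d5:0 → peak 12
B@2: d1:10  d2:12  d3:8  d4:3  d5:0 → peak 12
B@3: d1:10  d2:10  d3:8  d4:5  d5:0 → peak 10
B@4: d1:10  d2:10  d3:6  d4:5  d5:2 → peak 10
Best is B@3, peak 10.

10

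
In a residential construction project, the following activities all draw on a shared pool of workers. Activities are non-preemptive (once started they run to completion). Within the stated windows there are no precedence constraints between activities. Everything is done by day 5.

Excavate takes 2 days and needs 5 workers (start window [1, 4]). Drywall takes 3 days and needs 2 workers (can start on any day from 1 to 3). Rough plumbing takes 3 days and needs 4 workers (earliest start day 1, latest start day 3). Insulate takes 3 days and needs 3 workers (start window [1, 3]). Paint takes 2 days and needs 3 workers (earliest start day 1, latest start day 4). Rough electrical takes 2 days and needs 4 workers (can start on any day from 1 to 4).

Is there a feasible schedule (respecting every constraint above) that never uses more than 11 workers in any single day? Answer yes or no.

yes

Schedule Excavate@1, Drywall@1, Rough plumbing@1, Insulate@3, Paint@4, Rough electrical@4: d1:11  d2:11  d3:9  d4:10  d5:10 — peak 11 ≤ 11.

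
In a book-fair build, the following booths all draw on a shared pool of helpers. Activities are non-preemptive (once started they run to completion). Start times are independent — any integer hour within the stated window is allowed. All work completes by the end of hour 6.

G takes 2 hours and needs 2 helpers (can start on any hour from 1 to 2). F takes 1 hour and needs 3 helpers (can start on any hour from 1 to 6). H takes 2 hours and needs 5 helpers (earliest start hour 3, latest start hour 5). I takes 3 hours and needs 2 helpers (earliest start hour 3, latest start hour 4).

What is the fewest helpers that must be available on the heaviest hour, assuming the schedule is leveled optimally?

Schedule G@1, F@1, H@3, I@3: h1:5  h2:2  h3:7  h4:7  h5:2  h6:0 — peak 7.

7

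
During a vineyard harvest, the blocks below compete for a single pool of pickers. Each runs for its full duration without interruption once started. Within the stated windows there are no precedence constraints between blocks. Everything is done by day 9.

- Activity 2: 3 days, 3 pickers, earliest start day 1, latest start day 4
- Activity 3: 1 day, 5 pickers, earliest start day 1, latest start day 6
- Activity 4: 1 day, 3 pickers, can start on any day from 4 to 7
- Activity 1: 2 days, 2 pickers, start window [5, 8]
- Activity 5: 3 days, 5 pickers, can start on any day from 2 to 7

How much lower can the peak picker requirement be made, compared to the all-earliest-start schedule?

3

Early-start peak: d1:8  d2:8  d3:8  d4:8  d5:2  d6:2  d7:0  d8:0  d9:0 ⇒ 8.
Leveled (Activity 2@1, Activity 3@4, Activity 4@5, Activity 1@5, Activity 5@7): d1:3  d2:3  d3:3  d4:5  d5:5  d6:2  d7:5  d8:5  d9:5 ⇒ 5.
Reduction 8 − 5 = 3.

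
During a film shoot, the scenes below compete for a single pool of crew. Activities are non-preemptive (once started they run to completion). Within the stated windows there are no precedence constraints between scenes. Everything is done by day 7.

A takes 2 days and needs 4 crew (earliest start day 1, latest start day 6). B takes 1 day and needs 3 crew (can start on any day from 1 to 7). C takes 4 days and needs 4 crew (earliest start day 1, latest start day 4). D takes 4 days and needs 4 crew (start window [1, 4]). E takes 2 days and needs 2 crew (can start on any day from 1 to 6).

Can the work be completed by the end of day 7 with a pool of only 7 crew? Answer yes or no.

no

The minimum achievable peak is 8; 7 < 8, so no feasible schedule stays within the cap.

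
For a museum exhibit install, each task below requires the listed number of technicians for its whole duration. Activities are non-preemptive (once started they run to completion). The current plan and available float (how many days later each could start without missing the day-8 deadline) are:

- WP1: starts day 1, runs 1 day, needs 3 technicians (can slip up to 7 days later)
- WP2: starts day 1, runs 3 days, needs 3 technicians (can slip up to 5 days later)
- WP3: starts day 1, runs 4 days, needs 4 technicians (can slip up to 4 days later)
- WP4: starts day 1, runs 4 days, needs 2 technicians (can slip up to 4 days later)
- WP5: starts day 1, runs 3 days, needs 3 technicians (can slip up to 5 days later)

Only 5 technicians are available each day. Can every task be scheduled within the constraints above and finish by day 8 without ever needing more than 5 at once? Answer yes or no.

Total technician-days = 45; over 8 days the average is 45/8 > 5, so some day must exceed 5.

no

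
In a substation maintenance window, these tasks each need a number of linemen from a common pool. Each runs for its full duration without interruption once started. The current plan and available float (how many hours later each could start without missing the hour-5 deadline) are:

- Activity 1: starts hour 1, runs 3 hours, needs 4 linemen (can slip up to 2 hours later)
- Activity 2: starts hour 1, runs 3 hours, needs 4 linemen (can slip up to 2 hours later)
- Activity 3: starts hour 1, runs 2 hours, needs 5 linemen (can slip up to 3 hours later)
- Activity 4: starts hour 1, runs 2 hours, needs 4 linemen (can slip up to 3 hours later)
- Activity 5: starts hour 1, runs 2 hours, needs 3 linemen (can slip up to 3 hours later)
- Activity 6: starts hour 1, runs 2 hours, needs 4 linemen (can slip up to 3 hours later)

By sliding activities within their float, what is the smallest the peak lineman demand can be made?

Early-start (Activity 1@1, Activity 2@1, Activity 3@1, Activity 4@1, Activity 5@1, Activity 6@1) gives peak 24: h1:24  h2:24  h3:8  h4:0  h5:0.
Shift Activity 3→4, Activity 5→3, Activity 6→4.
Schedule Activity 1@1, Activity 2@1, Activity 3@4, Activity 4@1, Activity 5@3, Activity 6@4: h1:12  h2:12  h3:11  h4:12  h5:9 — peak 12.
Total lineman-hours = 56 over 5 hours ⇒ peak ≥ ⌈56/5⌉ = 12, so 12 is optimal.

12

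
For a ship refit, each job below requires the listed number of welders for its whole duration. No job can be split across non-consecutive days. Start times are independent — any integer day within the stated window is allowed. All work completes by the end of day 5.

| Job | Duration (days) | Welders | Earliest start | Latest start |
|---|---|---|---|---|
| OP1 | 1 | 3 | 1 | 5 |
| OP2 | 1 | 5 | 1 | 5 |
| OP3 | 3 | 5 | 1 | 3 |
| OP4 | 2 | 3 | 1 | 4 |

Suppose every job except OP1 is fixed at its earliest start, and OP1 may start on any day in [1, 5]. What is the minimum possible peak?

13

OP1@1: d1:16  d2:8  d3:5  d4:0  d5:0 → peak 16
OP1@2: d1:13  d2:11  d3:5  d4:0  d5:0 → peak 13
OP1@3: d1:13  d2:8  d3:8  d4:0  d5:0 → peak 13
OP1@4: d1:13  d2:8  d3:5  d4:3  d5:0 → peak 13
OP1@5: d1:13  d2:8  d3:5  d4:0  d5:3 → peak 13
Best is OP1@2, peak 13.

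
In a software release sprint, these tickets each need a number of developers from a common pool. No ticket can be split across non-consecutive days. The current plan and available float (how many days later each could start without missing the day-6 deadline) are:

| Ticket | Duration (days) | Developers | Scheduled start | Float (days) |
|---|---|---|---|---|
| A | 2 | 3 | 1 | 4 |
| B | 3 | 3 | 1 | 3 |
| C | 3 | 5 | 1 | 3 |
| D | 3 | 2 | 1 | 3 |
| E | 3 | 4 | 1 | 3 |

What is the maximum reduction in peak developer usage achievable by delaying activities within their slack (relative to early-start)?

Early-start peak: d1:17  d2:17  d3:14  d4:0  d5:0  d6:0 ⇒ 17.
Leveled (A@1, B@1, C@4, D@1, E@3): d1:8  d2:8  d3:9  d4:9  d5:9  d6:5 ⇒ 9.
Reduction 17 − 9 = 8.

8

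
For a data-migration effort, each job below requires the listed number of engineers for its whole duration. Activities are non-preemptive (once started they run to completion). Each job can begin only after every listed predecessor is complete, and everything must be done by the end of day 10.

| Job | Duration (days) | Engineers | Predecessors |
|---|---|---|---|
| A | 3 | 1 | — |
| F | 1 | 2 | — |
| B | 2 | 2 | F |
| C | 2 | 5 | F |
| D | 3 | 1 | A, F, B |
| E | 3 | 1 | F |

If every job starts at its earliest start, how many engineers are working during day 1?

3

At early start, day 1 has: A, F.
Demand: 1 + 2 = 3.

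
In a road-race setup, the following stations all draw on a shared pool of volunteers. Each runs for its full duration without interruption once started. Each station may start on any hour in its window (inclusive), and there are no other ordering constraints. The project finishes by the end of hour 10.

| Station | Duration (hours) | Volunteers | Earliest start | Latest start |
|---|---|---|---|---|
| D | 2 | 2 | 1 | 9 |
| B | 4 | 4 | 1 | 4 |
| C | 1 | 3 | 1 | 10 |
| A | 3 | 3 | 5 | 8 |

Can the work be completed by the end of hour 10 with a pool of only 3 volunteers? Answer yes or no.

Total volunteer-hours = 32; over 10 hours the average is 32/10 > 3, so some hour must exceed 3.

no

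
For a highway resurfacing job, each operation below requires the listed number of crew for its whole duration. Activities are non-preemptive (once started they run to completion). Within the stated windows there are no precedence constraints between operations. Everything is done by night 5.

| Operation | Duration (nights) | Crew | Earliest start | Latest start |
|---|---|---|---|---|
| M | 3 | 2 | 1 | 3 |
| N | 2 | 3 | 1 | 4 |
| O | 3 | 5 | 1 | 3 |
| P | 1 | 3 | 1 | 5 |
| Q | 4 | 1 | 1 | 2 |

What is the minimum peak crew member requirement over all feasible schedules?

8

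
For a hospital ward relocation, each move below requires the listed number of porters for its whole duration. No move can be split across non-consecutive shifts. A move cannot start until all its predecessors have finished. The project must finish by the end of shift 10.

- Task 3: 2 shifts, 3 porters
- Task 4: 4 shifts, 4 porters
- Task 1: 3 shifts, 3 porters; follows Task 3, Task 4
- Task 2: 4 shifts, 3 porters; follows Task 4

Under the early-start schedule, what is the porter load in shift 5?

6

At early start, shift 5 has: Task 1, Task 2.
Demand: 3 + 3 = 6.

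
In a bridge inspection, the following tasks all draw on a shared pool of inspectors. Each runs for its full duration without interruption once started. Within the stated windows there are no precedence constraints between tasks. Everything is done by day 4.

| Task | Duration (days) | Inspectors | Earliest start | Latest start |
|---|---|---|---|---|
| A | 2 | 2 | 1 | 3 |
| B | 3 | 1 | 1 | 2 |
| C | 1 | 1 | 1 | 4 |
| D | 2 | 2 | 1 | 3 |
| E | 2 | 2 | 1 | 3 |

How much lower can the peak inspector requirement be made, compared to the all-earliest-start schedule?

Early-start peak: d1:8  d2:7  d3:1  d4:0 ⇒ 8.
Leveled (A@1, B@1, C@1, D@2, E@3): d1:4  d2:5  d3:5  d4:2 ⇒ 5.
Reduction 8 − 5 = 3.

3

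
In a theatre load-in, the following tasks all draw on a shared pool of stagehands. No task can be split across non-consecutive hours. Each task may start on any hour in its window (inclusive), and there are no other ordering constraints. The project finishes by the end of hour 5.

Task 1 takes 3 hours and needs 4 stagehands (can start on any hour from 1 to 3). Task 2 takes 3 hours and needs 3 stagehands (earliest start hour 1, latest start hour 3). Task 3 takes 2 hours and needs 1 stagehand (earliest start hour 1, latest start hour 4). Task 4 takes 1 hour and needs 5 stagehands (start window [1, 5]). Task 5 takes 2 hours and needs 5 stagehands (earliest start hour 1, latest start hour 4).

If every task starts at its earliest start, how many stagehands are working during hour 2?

At early start, hour 2 has: Task 1, Task 2, Task 3, Task 5.
Demand: 4 + 3 + 1 + 5 = 13.

13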